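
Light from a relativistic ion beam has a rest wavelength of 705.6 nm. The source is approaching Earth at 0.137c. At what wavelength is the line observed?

614.7 nm

Relativistic Doppler for wavelength: λ' = λ₀ · √((1 − β)/(1 + β)).
λ' = 705.6 × √(0.8630/1.1370) = 705.6 × 0.87121 ≈ 614.7 nm.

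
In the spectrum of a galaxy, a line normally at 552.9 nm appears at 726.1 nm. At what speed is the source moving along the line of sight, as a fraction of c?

λ'/λ₀ = 1.3133 > 1 (redshift), so the source is receding.
λ'/λ₀ = √((1 + β)/(1 − β)) for a receding source ⇒ β = (r² − 1)/(r² + 1) with r = λ'/λ₀.
β = (1.7246 − 1)/(1.7246 + 1) ≈ 0.266.

0.266c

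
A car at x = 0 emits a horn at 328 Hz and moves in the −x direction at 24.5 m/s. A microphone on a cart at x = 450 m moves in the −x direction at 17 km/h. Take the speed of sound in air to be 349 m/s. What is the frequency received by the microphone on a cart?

17 km/h = 4.722 m/s.
The observer lies on the +x side, so the source is heading away from the observer and the observer is heading toward the source.
With source receding and observer approaching, f' = f · (v + v_o)/(v + v_s).
f' = 328 × (349 + 4.722)/(349 + 24.5) = 328 × 353.72/373.5 ≈ 311 Hz.

311 Hz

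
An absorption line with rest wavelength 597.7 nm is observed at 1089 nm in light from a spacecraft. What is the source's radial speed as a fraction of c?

0.537

λ'/λ₀ = 1.8220 > 1 (redshift), so the source is receding.
λ'/λ₀ = √((1 + β)/(1 − β)) for a receding source ⇒ β = (r² − 1)/(r² + 1) with r = λ'/λ₀.
β = (3.3196 − 1)/(3.3196 + 1) ≈ 0.537.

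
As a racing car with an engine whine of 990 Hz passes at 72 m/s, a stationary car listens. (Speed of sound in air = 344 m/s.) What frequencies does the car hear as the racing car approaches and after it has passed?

1252 Hz approaching; 819 Hz receding

Approaching: f₁ = f · v/(v − v_s) = 990 × 344/272 ≈ 1252 Hz.
Receding: f₂ = f · v/(v + v_s) = 990 × 344/416 ≈ 819 Hz.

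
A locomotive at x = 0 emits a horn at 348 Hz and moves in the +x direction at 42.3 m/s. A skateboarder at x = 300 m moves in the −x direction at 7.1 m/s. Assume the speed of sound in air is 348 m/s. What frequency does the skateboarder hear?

404 Hz

The observer lies on the +x side, so the source is heading toward the observer and the observer is heading toward the source.
With source approaching and observer approaching, f' = f · (v + v_o)/(v − v_s).
f' = 348 × (348 + 7.1)/(348 − 42.3) = 348 × 355.1/305.7 ≈ 404 Hz.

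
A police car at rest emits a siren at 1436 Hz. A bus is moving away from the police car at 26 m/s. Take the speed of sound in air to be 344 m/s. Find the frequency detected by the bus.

1327 Hz

Moving observer, stationary source: f' = f · (v − v_o)/v.
f' = 1436 × (344 − 26)/344 = 1436 × 318/344 ≈ 1327 Hz.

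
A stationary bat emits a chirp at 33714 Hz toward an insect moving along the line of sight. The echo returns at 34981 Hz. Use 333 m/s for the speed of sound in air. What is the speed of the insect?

Double Doppler shift off a moving reflector: f₂ = f₀ · (v + u)/(v − u) (u > 0 toward emitter).
Rearranging, u = v · (f₂ − f₀)/(f₂ + f₀) = 333 × 1267/68695 ≈ 6.1 m/s.
So the insect is moving at 6.1 m/s toward the emitter.

6.1 m/s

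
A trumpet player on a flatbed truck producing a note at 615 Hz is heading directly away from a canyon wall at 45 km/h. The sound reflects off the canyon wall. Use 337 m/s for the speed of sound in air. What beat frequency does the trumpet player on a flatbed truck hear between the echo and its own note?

45 km/h = 12.5 m/s.
The canyon wall receives the sound from a moving source: f₁ = f₀ · v/(v + v_e) = 615 × 337/349.5 ≈ 593.0 Hz.
On the return leg the trumpet player on a flatbed truck is a moving observer: f₂ = f₁ · (v − v_e)/v = 593.0 × 324.5/337 ≈ 571.0 Hz.
Equivalently f₂ = f₀ · (v − v_e)/(v + v_e).
Beat against the emitted tone: |f₂ − f₀| = 2v_e·f₀/(v + v_e) = 2 × 12.5 × 615/349.5 ≈ 44.0 Hz.

44.0 Hz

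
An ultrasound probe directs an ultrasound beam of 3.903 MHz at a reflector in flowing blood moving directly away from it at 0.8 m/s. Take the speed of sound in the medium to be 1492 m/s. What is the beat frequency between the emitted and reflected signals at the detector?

4183 Hz

At the reflector in flowing blood (a moving observer), f₁ = f₀ · (v − u)/v = 3.903 × 1491.2/1492 ≈ 3.90091 MHz.
On reflection it acts as a source moving away from the stationary detector: f₂ = f₁ · v/(v + u) = 3.90091 × 1492/1492.8 ≈ 3.89882 MHz.
Equivalently f₂ = f₀ · (v − u)/(v + u).
Beat frequency (with f₀ = 3903000 Hz): |f₂ − f₀| = 2u·f₀/(v + u) = 2 × 0.8 × 3903000/1492.8 ≈ 4183 Hz.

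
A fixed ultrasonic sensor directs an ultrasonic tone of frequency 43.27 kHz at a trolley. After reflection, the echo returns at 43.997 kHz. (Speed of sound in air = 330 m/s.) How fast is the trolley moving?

2.75 m/s

Double Doppler shift off a moving reflector: f₂ = f₀ · (v + u)/(v − u) (u > 0 toward emitter).
Rearranging, u = v · (f₂ − f₀)/(f₂ + f₀) = 330 × 0.727/87.267 ≈ 2.75 m/s.
So the trolley is moving at 2.75 m/s toward the emitter.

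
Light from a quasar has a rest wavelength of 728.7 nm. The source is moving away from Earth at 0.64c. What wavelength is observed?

1555.3 nm

Relativistic Doppler for wavelength: λ' = λ₀ · √((1 + β)/(1 − β)).
λ' = 728.7 × √(1.6400/0.3600) = 728.7 × 2.13437 ≈ 1555.3 nm.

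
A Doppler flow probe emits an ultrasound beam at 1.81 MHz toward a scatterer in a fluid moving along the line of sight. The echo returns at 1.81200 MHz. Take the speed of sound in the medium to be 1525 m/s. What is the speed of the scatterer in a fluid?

0.84 m/s

Double Doppler shift off a moving reflector: f₂ = f₀ · (v + u)/(v − u) (u > 0 toward emitter).
Rearranging, u = v · (f₂ − f₀)/(f₂ + f₀) = 1525 × 0.00200/3.62200 ≈ 0.84 m/s.
So the scatterer in a fluid is moving at 0.84 m/s toward the emitter.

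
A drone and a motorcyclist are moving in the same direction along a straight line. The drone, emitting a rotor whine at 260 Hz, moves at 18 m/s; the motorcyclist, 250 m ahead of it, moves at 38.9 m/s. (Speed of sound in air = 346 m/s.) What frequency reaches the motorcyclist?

The motorcyclist is ahead, so the drone is moving toward it while the motorcyclist is moving away from the drone.
General Doppler shift: f' = f · (v − v_o)/(v − v_s).
f' = 260 × (346 − 38.9)/(346 − 18) = 260 × 307.1/328 ≈ 243 Hz.

243 Hz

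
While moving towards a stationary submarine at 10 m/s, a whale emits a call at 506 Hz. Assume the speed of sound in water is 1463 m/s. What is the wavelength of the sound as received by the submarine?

With the source moving toward a stationary observer, f' = f · v/(v − v_s).
f' = 506 × 1463/(1463 − 10) ≈ 509 Hz.
λ' = v/f' = 1463/509.482 ≈ 2.87 m.

2.87 m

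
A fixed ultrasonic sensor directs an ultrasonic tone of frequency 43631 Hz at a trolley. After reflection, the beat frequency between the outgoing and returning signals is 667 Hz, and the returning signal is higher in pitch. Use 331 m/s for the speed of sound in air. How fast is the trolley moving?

2.51 m/s

Double Doppler shift off a moving reflector: f₂ = f₀ · (v + u)/(v − u) (u > 0 toward emitter).
Returning signal is higher, so f₂ = f₀ + Δf = 43631 + 667 = 44298 Hz.
Rearranging, u = v · (f₂ − f₀)/(f₂ + f₀) = 331 × 667/87929 ≈ 2.51 m/s.
So the trolley is moving at 2.51 m/s toward the emitter.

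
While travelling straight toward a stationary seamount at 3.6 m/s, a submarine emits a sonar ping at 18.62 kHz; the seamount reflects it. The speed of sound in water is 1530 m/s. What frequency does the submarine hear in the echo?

18.71 kHz

The seamount receives the sound from a moving source: f₁ = f₀ · v/(v − v_e) = 18.62 × 1530/1526.4 ≈ 18.66 kHz.
On the return leg the submarine is a moving observer: f₂ = f₁ · (v + v_e)/v = 18.66 × 1533.6/1530 ≈ 18.71 kHz.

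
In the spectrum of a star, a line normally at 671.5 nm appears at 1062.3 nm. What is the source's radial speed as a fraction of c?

λ'/λ₀ = 1.5820 > 1 (redshift), so the source is receding.
λ'/λ₀ = √((1 + β)/(1 − β)) for a receding source ⇒ β = (r² − 1)/(r² + 1) with r = λ'/λ₀.
β = (2.5027 − 1)/(2.5027 + 1) ≈ 0.429.

0.429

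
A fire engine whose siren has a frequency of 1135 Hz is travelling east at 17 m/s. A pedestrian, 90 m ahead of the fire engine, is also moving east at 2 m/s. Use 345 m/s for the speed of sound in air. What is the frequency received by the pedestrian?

1187 Hz

The pedestrian is ahead, so the fire engine is moving toward it while the pedestrian is moving away from the fire engine.
General Doppler shift: f' = f · (v − v_o)/(v − v_s).
f' = 1135 × (345 − 2)/(345 − 17) = 1135 × 343/328 ≈ 1187 Hz.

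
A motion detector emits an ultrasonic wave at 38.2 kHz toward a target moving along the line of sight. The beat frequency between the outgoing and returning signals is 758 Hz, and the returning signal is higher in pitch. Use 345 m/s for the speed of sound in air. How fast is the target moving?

3.4 m/s

Double Doppler shift off a moving reflector: f₂ = f₀ · (v + u)/(v − u) (u > 0 toward emitter).
Returning signal is higher, so f₂ = f₀ + Δf = 38200 + 758 = 38958 Hz.
Rearranging, u = v · (f₂ − f₀)/(f₂ + f₀) = 345 × 758/77158 ≈ 3.4 m/s.
So the target is moving at 3.4 m/s toward the emitter.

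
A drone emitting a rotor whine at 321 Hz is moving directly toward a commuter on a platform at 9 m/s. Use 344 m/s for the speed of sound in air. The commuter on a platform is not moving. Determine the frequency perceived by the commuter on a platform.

Only the source moves, toward the listener, so f' = f · v/(v − v_s).
f' = 321 × 344/(344 − 9) = 321 × 344/335 ≈ 330 Hz.

330 Hz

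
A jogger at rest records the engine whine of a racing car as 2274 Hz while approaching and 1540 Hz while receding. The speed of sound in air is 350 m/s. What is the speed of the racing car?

f₁/f₂ = (v + v_s)/(v − v_s), so v_s = v · (f₁ − f₂)/(f₁ + f₂).
v_s = 350 × (2274 − 1540)/(2274 + 1540) = 350 × 734/3814 ≈ 67 m/s.

67 m/s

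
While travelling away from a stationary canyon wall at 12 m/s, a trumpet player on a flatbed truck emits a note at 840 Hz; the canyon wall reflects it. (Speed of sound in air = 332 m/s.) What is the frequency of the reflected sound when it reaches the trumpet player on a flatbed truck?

781 Hz

The canyon wall receives the sound from a moving source: f₁ = f₀ · v/(v + v_e) = 840 × 332/344 ≈ 811 Hz.
On the return leg the trumpet player on a flatbed truck is a moving observer: f₂ = f₁ · (v − v_e)/v = 811 × 320/332 ≈ 781 Hz.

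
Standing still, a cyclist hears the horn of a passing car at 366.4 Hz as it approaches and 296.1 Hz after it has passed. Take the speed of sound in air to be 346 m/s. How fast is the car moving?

37 m/s

f₁/f₂ = (v + v_s)/(v − v_s), so v_s = v · (f₁ − f₂)/(f₁ + f₂).
v_s = 346 × (366.4 − 296.1)/(366.4 + 296.1) = 346 × 70.3/662.5 ≈ 37 m/s.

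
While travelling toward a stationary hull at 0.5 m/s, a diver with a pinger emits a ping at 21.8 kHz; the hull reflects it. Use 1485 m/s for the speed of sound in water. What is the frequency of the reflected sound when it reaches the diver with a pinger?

21.8 kHz

The hull receives the sound from a moving source: f₁ = f₀ · v/(v − v_e) = 21.8 × 1485/1484.5 ≈ 21.8 kHz.
On the return leg the diver with a pinger is a moving observer: f₂ = f₁ · (v + v_e)/v = 21.8 × 1485.5/1485 ≈ 21.8 kHz.
Equivalently f₂ = f₀ · (v + v_e)/(v − v_e).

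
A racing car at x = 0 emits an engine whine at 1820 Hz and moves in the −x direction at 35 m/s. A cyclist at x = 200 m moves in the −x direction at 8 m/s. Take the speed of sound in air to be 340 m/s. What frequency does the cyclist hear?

1689 Hz

The observer lies on the +x side, so the source is heading away from the observer and the observer is heading toward the source.
With source receding and observer approaching, f' = f · (v + v_o)/(v + v_s).
f' = 1820 × (340 + 8)/(340 + 35) = 1820 × 348/375 ≈ 1689 Hz.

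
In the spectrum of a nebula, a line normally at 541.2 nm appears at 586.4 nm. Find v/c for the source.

λ'/λ₀ = 1.0835 > 1 (redshift), so the source is receding.
λ'/λ₀ = √((1 + β)/(1 − β)) for a receding source ⇒ β = (r² − 1)/(r² + 1) with r = λ'/λ₀.
β = (1.1740 − 1)/(1.1740 + 1) ≈ 0.080.

0.080c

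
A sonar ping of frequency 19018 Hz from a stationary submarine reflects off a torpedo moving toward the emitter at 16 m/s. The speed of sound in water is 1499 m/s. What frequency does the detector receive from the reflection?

The torpedo first receives the wave as a moving observer: f₁ = f₀ · (v + u)/v = 19018 × (1499 + 16)/1499 ≈ 19221 Hz.
On reflection it acts as a source moving toward the stationary detector: f₂ = f₁ · v/(v − u) = 19221 × 1499/1483 ≈ 19428 Hz.

19428 Hz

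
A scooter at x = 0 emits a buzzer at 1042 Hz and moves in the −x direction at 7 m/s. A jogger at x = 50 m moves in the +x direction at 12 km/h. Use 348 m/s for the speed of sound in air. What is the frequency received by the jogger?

12 km/h = 3.333 m/s.
The observer lies on the +x side, so the source is heading away from the observer and the observer is heading away from the source.
General Doppler shift: f' = f · (v − v_o)/(v + v_s).
f' = 1042 × (348 − 3.333)/(348 + 7) = 1042 × 344.67/355 ≈ 1012 Hz.

1012 Hz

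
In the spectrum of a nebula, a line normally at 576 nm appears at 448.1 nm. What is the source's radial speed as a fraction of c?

λ'/λ₀ = 0.7780 < 1 (blueshift), so the source is approaching.
λ'/λ₀ = √((1 − β)/(1 + β)) for an approaching source ⇒ β = (1 − r²)/(1 + r²) with r = λ'/λ₀.
β = (1 − 0.6052)/(1 + 0.6052) ≈ 0.246.

0.246c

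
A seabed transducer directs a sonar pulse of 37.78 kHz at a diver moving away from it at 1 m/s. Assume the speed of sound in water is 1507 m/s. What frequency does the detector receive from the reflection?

At the diver (a moving observer), f₁ = f₀ · (v − u)/v = 37.78 × 1506/1507 ≈ 37.8 kHz.
The reflection then acts as a moving source: f₂ = f₁ · v/(v + u) ≈ 37.7 kHz.
Equivalently f₂ = f₀ · (v − u)/(v + u).

37.7 kHz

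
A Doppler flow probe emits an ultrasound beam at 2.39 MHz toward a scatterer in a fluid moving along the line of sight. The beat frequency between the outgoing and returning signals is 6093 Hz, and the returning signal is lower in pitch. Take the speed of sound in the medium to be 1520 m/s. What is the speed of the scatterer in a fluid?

1.94 m/s

Double Doppler shift off a moving reflector: f₂ = f₀ · (v + u)/(v − u) (u > 0 toward emitter).
Returning signal is lower, so f₂ = f₀ − Δf = 2390000 − 6093 = 2383907 Hz.
Rearranging, u = v · (f₂ − f₀)/(f₂ + f₀) = 1520 × -6093/4773907 ≈ -1.94 m/s.
So the scatterer in a fluid is moving at 1.94 m/s away from the emitter.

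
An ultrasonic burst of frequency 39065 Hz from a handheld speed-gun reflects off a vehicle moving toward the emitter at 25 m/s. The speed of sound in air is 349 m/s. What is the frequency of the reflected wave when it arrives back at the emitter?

The vehicle first receives the wave as a moving observer: f₁ = f₀ · (v + u)/v = 39065 × (349 + 25)/349 ≈ 41863 Hz.
The reflection then acts as a moving source: f₂ = f₁ · v/(v − u) ≈ 45094 Hz.
Equivalently f₂ = f₀ · (v + u)/(v − u).

45094 Hz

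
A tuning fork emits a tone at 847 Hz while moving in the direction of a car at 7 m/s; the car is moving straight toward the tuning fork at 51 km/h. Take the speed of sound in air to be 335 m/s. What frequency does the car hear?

902 Hz

51 km/h = 14.17 m/s.
General Doppler shift: f' = f · (v + v_o)/(v − v_s).
f' = 847 × (335 + 14.17)/(335 − 7) = 847 × 349.17/328 ≈ 902 Hz.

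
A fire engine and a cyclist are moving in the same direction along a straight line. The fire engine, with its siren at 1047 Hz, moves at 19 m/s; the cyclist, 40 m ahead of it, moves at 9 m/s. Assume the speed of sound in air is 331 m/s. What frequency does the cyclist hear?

1081 Hz

The cyclist is ahead, so the fire engine is moving toward it while the cyclist is moving away from the fire engine.
General Doppler shift: f' = f · (v − v_o)/(v − v_s).
f' = 1047 × (331 − 9)/(331 − 19) = 1047 × 322/312 ≈ 1081 Hz.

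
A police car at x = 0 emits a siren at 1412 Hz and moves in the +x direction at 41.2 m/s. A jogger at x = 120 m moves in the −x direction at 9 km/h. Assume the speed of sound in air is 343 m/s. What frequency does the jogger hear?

9 km/h = 2.5 m/s.
The observer lies on the +x side, so the source is heading toward the observer and the observer is heading toward the source.
General Doppler shift: f' = f · (v + v_o)/(v − v_s).
f' = 1412 × (343 + 2.5)/(343 − 41.2) = 1412 × 345.5/301.8 ≈ 1616 Hz.

1616 Hz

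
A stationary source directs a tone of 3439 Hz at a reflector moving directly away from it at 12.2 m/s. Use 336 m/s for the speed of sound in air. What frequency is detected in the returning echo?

At the reflector (a moving observer), f₁ = f₀ · (v − u)/v = 3439 × 323.8/336 ≈ 3314 Hz.
The reflection then acts as a moving source: f₂ = f₁ · v/(v + u) ≈ 3198 Hz.
Equivalently f₂ = f₀ · (v − u)/(v + u).

3198 Hz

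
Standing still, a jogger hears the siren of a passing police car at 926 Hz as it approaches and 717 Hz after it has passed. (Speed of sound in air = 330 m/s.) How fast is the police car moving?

42 m/s

f₁/f₂ = (v + v_s)/(v − v_s), so v_s = v · (f₁ − f₂)/(f₁ + f₂).
v_s = 330 × (926 − 717)/(926 + 717) = 330 × 209/1643 ≈ 42 m/s.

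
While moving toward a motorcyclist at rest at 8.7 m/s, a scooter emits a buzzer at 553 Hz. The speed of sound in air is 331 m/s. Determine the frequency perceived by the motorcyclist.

Only the source moves, toward the listener, so f' = f · v/(v − v_s).
f' = 553 × 331/(331 − 8.7) = 553 × 331/322.3 ≈ 568 Hz.

568 Hz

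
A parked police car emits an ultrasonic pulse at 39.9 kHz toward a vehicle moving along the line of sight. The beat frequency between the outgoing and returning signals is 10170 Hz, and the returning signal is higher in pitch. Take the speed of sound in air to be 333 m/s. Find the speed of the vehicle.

Double Doppler shift off a moving reflector: f₂ = f₀ · (v + u)/(v − u) (u > 0 toward emitter).
Returning signal is higher, so f₂ = f₀ + Δf = 39900 + 10170 = 50070 Hz.
Rearranging, u = v · (f₂ − f₀)/(f₂ + f₀) = 333 × 10170/89970 ≈ 38 m/s.
So the vehicle is moving at 38 m/s toward the emitter.

38 m/s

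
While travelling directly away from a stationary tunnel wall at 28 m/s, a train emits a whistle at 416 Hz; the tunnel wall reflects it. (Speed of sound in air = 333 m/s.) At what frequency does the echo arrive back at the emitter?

351 Hz

The tunnel wall receives the sound from a moving source: f₁ = f₀ · v/(v + v_e) = 416 × 333/361 ≈ 384 Hz.
On the return leg the train is a moving observer: f₂ = f₁ · (v − v_e)/v = 384 × 305/333 ≈ 351 Hz.
Equivalently f₂ = f₀ · (v − v_e)/(v + v_e).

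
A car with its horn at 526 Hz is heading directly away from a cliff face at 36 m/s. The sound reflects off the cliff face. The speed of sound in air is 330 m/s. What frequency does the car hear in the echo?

423 Hz

The cliff face receives the sound from a moving source: f₁ = f₀ · v/(v + v_e) = 526 × 330/366 ≈ 474 Hz.
On the return leg the car is a moving observer: f₂ = f₁ · (v − v_e)/v = 474 × 294/330 ≈ 423 Hz.
Equivalently f₂ = f₀ · (v − v_e)/(v + v_e).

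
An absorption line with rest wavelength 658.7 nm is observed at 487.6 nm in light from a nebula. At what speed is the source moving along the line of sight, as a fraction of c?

λ'/λ₀ = 0.7402 < 1 (blueshift), so the source is approaching.
λ'/λ₀ = √((1 − β)/(1 + β)) for an approaching source ⇒ β = (1 − r²)/(1 + r²) with r = λ'/λ₀.
β = (1 − 0.5480)/(1 + 0.5480) ≈ 0.292.

0.292c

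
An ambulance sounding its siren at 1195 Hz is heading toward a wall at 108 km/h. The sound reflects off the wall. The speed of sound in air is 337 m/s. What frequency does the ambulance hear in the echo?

1429 Hz

108 km/h = 30 m/s.
The wall receives the sound from a moving source: f₁ = f₀ · v/(v − v_e) = 1195 × 337/307 ≈ 1312 Hz.
On the return leg the ambulance is a moving observer: f₂ = f₁ · (v + v_e)/v = 1312 × 367/337 ≈ 1429 Hz.
Equivalently f₂ = f₀ · (v + v_e)/(v − v_e).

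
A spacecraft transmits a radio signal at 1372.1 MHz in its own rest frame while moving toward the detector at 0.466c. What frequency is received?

Relativistic Doppler for frequency: f' = f₀ · √((1 + β)/(1 − β)).
f' = 1372.1 × √(1.4660/0.5340) = 1372.1 × 1.65690 ≈ 2273.4 MHz.

2273.4 MHz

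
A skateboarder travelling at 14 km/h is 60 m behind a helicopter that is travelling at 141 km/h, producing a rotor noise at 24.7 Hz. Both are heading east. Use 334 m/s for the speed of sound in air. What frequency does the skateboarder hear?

22.4 Hz

141 km/h = 39.17 m/s; 14 km/h = 3.889 m/s.
The skateboarder is behind, so the helicopter is moving away from it while the skateboarder is moving toward the helicopter.
Both move, so f' = f · (v + v_o)/(v + v_s).
f' = 24.7 × (334 + 3.889)/(334 + 39.17) = 24.7 × 337.89/373.17 ≈ 22.4 Hz.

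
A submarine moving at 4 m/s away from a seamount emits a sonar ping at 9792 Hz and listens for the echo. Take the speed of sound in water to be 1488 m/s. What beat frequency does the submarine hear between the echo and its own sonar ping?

52.5 Hz

The seamount receives the sound from a moving source: f₁ = f₀ · v/(v + v_e) = 9792 × 1488/1492 ≈ 9765.7 Hz.
On the return leg the submarine is a moving observer: f₂ = f₁ · (v − v_e)/v = 9765.7 × 1484/1488 ≈ 9739.5 Hz.
Beat against the emitted tone: |f₂ − f₀| = 2v_e·f₀/(v + v_e) = 2 × 4 × 9792/1492 ≈ 52.5 Hz.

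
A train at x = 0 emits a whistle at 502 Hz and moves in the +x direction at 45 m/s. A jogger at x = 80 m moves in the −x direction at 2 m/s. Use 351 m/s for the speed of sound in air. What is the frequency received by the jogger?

The observer lies on the +x side, so the source is heading toward the observer and the observer is heading toward the source.
With source approaching and observer approaching, f' = f · (v + v_o)/(v − v_s).
f' = 502 × (351 + 2)/(351 − 45) = 502 × 353/306 ≈ 579 Hz.

579 Hz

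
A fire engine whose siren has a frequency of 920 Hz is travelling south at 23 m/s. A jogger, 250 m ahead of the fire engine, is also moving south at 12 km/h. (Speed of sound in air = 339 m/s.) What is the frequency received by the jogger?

12 km/h = 3.333 m/s.
The jogger is ahead, so the fire engine is moving toward it while the jogger is moving away from the fire engine.
General Doppler shift: f' = f · (v − v_o)/(v − v_s).
f' = 920 × (339 − 3.333)/(339 − 23) = 920 × 335.67/316 ≈ 977 Hz.

977 Hz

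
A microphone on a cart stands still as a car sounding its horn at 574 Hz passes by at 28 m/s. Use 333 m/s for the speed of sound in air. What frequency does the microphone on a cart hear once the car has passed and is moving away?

Receding: f₂ = f · v/(v + v_s) = 574 × 333/361 ≈ 529 Hz.

529 Hz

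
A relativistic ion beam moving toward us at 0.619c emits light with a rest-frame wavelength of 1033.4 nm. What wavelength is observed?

Relativistic Doppler for wavelength: λ' = λ₀ · √((1 − β)/(1 + β)).
λ' = 1033.4 × √(0.3810/1.6190) = 1033.4 × 0.48511 ≈ 501.3 nm.

501.3 nm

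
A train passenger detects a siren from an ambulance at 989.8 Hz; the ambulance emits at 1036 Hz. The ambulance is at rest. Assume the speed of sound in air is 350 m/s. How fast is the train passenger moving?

15.6 m/s

f' < f, so the train passenger is receding.
f' = f · (v − v_o)/v ⇒ v_o = v · |f'/f − 1|.
v_o = 350 × |989.8/1036 − 1| = 350 × 0.04459 ≈ 15.6 m/s.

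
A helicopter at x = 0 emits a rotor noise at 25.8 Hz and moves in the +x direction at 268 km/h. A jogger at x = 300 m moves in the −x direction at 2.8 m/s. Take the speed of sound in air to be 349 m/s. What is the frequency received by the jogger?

33.1 Hz

268 km/h = 74.44 m/s.
The observer lies on the +x side, so the source is heading toward the observer and the observer is heading toward the source.
Both move, so f' = f · (v + v_o)/(v − v_s).
f' = 25.8 × (349 + 2.8)/(349 − 74.44) = 25.8 × 351.8/274.56 ≈ 33.1 Hz.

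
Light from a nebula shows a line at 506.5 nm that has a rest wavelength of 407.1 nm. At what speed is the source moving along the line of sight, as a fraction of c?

0.215

λ'/λ₀ = 1.2442 > 1 (redshift), so the source is receding.
λ'/λ₀ = √((1 + β)/(1 − β)) for a receding source ⇒ β = (r² − 1)/(r² + 1) with r = λ'/λ₀.
β = (1.5479 − 1)/(1.5479 + 1) ≈ 0.215.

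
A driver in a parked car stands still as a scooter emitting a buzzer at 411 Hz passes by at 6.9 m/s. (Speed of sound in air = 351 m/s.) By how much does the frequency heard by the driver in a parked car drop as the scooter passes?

16.2 Hz

Approaching: f₁ = f · v/(v − v_s) = 411 × 351/344.1 ≈ 419.2 Hz.
Receding: f₂ = f · v/(v + v_s) = 411 × 351/357.9 ≈ 403.1 Hz.
Drop: f₁ − f₂ = 2f·v·v_s/(v² − v_s²) = 2 × 411 × 351 × 6.9/(351² − 6.9²) ≈ 16.2 Hz.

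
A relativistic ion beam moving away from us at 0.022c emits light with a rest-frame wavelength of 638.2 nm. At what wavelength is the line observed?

Relativistic Doppler for wavelength: λ' = λ₀ · √((1 + β)/(1 − β)).
λ' = 638.2 × √(1.0220/0.9780) = 638.2 × 1.02225 ≈ 652.4 nm.

652.4 nm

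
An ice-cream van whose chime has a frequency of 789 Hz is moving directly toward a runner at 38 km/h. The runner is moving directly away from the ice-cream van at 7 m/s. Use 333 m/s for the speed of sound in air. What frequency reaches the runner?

798 Hz

38 km/h = 10.56 m/s.
Both move, so f' = f · (v − v_o)/(v − v_s).
f' = 789 × (333 − 7)/(333 − 10.56) = 789 × 326/322.44 ≈ 798 Hz.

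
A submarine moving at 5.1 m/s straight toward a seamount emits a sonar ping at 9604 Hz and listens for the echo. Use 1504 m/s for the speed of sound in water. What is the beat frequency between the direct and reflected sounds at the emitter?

The seamount receives the sound from a moving source: f₁ = f₀ · v/(v − v_e) = 9604 × 1504/1498.9 ≈ 9636.7 Hz.
On the return leg the submarine is a moving observer: f₂ = f₁ · (v + v_e)/v = 9636.7 × 1509.1/1504 ≈ 9669.4 Hz.
Equivalently f₂ = f₀ · (v + v_e)/(v − v_e).
Beat against the emitted tone: |f₂ − f₀| = 2v_e·f₀/(v − v_e) = 2 × 5.1 × 9604/1498.9 ≈ 65 Hz.

65 Hz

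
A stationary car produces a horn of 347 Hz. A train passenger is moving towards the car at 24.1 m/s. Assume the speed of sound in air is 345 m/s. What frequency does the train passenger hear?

Only the observer moves, toward the source, so f' = f · (v + v_o)/v.
f' = 347 × (345 + 24.1)/345 = 347 × 369.1/345 ≈ 371 Hz.

371 Hz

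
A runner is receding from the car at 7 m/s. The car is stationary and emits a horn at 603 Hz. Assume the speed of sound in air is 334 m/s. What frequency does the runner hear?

590 Hz

Moving observer, stationary source: f' = f · (v − v_o)/v.
f' = 603 × (334 − 7)/334 = 603 × 327/334 ≈ 590 Hz.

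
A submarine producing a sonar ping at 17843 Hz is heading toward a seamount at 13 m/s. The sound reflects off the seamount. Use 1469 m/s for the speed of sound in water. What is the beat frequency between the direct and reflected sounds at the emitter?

319 Hz

The seamount receives the sound from a moving source: f₁ = f₀ · v/(v − v_e) = 17843 × 1469/1456 ≈ 18002 Hz.
On the return leg the submarine is a moving observer: f₂ = f₁ · (v + v_e)/v = 18002 × 1482/1469 ≈ 18162 Hz.
Beat against the emitted tone: |f₂ − f₀| = 2v_e·f₀/(v − v_e) = 2 × 13 × 17843/1456 ≈ 319 Hz.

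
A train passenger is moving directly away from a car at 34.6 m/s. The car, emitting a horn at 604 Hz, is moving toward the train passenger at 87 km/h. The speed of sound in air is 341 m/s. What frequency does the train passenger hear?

584 Hz

87 km/h = 24.17 m/s.
General Doppler shift: f' = f · (v − v_o)/(v − v_s).
f' = 604 × (341 − 34.6)/(341 − 24.17) = 604 × 306.4/316.83 ≈ 584 Hz.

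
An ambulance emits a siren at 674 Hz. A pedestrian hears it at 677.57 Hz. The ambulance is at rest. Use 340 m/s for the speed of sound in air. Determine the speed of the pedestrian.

1.80 m/s

f' > f, so the pedestrian is approaching.
f' = f · (v + v_o)/v ⇒ v_o = v · |f'/f − 1|.
v_o = 340 × |677.57/674 − 1| = 340 × 0.005297 ≈ 1.80 m/s.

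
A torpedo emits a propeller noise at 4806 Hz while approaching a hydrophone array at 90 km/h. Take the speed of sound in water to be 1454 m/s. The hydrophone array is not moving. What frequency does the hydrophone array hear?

4890 Hz

90 km/h = 25 m/s.
Moving source, stationary observer: f' = f · v/(v − v_s) since the source is approaching.
f' = 4806 × 1454/(1454 − 25) = 4806 × 1454/1429 ≈ 4890 Hz.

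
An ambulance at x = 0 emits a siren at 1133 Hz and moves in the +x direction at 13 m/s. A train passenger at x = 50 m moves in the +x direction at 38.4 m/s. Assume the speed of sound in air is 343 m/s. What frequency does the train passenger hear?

1046 Hz

The observer lies on the +x side, so the source is heading toward the observer and the observer is heading away from the source.
General Doppler shift: f' = f · (v − v_o)/(v − v_s).
f' = 1133 × (343 − 38.4)/(343 − 13) = 1133 × 304.6/330 ≈ 1046 Hz.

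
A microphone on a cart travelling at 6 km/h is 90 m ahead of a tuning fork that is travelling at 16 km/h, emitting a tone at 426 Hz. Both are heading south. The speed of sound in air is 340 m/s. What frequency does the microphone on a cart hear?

16 km/h = 4.444 m/s; 6 km/h = 1.667 m/s.
The microphone on a cart is ahead, so the tuning fork is moving toward it while the microphone on a cart is moving away from the tuning fork.
With source approaching and observer receding, f' = f · (v − v_o)/(v − v_s).
f' = 426 × (340 − 1.667)/(340 − 4.444) = 426 × 338.33/335.56 ≈ 430 Hz.

430 Hz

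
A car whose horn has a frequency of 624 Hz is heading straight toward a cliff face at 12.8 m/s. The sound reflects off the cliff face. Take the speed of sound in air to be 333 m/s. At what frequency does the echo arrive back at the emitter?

674 Hz

The cliff face receives the sound from a moving source: f₁ = f₀ · v/(v − v_e) = 624 × 333/320.2 ≈ 649 Hz.
On the return leg the car is a moving observer: f₂ = f₁ · (v + v_e)/v = 649 × 345.8/333 ≈ 674 Hz.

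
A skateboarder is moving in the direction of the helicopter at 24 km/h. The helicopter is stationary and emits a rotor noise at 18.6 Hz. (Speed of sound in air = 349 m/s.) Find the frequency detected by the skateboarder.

24 km/h = 6.667 m/s.
Only the observer moves, toward the source, so f' = f · (v + v_o)/v.
f' = 18.6 × (349 + 6.667)/349 = 18.6 × 355.67/349 ≈ 19.0 Hz.

19.0 Hz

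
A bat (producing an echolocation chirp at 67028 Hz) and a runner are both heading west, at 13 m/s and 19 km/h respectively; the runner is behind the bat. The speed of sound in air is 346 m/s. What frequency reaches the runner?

65586 Hz

19 km/h = 5.278 m/s.
The runner is behind, so the bat is moving away from it while the runner is moving toward the bat.
Both move, so f' = f · (v + v_o)/(v + v_s).
f' = 67028 × (346 + 5.278)/(346 + 13) = 67028 × 351.28/359 ≈ 65586 Hz.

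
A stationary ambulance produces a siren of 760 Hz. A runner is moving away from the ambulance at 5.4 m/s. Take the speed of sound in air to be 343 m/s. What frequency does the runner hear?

Only the observer moves, away from the source, so f' = f · (v − v_o)/v.
f' = 760 × (343 − 5.4)/343 = 760 × 337.6/343 ≈ 748 Hz.

748 Hz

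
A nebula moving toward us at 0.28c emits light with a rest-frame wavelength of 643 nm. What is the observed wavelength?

Relativistic Doppler for wavelength: λ' = λ₀ · √((1 − β)/(1 + β)).
λ' = 643 × √(0.7200/1.2800) = 643 × 0.75000 ≈ 482.2 nm.

482.2 nm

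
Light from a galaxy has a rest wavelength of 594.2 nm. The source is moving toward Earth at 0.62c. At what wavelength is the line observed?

Relativistic Doppler for wavelength: λ' = λ₀ · √((1 − β)/(1 + β)).
λ' = 594.2 × √(0.3800/1.6200) = 594.2 × 0.48432 ≈ 287.8 nm.

287.8 nm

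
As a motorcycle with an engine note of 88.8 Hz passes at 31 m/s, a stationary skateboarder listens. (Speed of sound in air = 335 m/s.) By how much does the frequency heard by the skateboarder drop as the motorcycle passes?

Approaching: f₁ = f · v/(v − v_s) = 88.8 × 335/304 ≈ 97.9 Hz.
Receding: f₂ = f · v/(v + v_s) = 88.8 × 335/366 ≈ 81.3 Hz.
Drop: f₁ − f₂ = 2f·v·v_s/(v² − v_s²) = 2 × 88.8 × 335 × 31/(335² − 31²) ≈ 16.6 Hz.

16.6 Hz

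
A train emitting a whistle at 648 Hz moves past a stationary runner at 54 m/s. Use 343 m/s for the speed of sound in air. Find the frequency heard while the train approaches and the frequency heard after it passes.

Approaching: f₁ = f · v/(v − v_s) = 648 × 343/289 ≈ 769 Hz.
Receding: f₂ = f · v/(v + v_s) = 648 × 343/397 ≈ 560 Hz.

769 Hz approaching; 560 Hz receding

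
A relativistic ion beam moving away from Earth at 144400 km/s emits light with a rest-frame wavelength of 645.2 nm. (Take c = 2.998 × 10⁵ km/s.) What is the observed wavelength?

1090.8 nm

β = v/c = 144400/299800 = 0.4817.
Relativistic Doppler for wavelength: λ' = λ₀ · √((1 + β)/(1 − β)).
λ' = 645.2 × √(1.4817/0.5183) = 645.2 × 1.69069 ≈ 1090.8 nm.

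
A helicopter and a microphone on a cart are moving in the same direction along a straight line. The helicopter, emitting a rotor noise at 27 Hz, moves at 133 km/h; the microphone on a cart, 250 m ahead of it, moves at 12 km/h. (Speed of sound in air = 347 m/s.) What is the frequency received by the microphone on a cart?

29.9 Hz

133 km/h = 36.94 m/s; 12 km/h = 3.333 m/s.
The microphone on a cart is ahead, so the helicopter is moving toward it while the microphone on a cart is moving away from the helicopter.
With source approaching and observer receding, f' = f · (v − v_o)/(v − v_s).
f' = 27 × (347 − 3.333)/(347 − 36.94) = 27 × 343.67/310.06 ≈ 29.9 Hz.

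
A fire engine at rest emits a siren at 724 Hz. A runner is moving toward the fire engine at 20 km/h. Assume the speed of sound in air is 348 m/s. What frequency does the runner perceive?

20 km/h = 5.556 m/s.
Moving observer, stationary source: f' = f · (v + v_o)/v.
f' = 724 × (348 + 5.556)/348 = 724 × 353.56/348 ≈ 736 Hz.

736 Hz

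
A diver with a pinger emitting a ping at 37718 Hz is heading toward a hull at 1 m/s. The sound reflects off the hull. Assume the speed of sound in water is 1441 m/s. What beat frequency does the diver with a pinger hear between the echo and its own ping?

The hull receives the sound from a moving source: f₁ = f₀ · v/(v − v_e) = 37718 × 1441/1440 ≈ 37744.2 Hz.
On the return leg the diver with a pinger is a moving observer: f₂ = f₁ · (v + v_e)/v = 37744.2 × 1442/1441 ≈ 37770.4 Hz.
Beat against the emitted tone: |f₂ − f₀| = 2v_e·f₀/(v − v_e) = 2 × 1 × 37718/1440 ≈ 52.4 Hz.

52.4 Hz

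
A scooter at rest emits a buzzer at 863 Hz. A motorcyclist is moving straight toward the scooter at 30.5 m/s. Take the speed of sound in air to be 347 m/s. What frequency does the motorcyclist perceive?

Only the observer moves, toward the source, so f' = f · (v + v_o)/v.
f' = 863 × (347 + 30.5)/347 = 863 × 377.5/347 ≈ 939 Hz.

939 Hz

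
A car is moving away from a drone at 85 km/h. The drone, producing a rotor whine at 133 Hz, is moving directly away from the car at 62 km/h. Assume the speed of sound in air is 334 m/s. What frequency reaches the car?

62 km/h = 17.22 m/s; 85 km/h = 23.61 m/s.
With source receding and observer receding, f' = f · (v − v_o)/(v + v_s).
f' = 133 × (334 − 23.61)/(334 + 17.22) = 133 × 310.39/351.22 ≈ 118 Hz.

118 Hz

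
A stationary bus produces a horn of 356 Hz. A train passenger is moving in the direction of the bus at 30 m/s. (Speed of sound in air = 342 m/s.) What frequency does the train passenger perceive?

Moving observer, stationary source: f' = f · (v + v_o)/v.
f' = 356 × (342 + 30)/342 = 356 × 372/342 ≈ 387 Hz.

387 Hz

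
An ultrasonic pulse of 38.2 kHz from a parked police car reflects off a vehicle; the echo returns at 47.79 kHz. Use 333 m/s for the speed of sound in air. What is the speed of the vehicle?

Double Doppler shift off a moving reflector: f₂ = f₀ · (v + u)/(v − u) (u > 0 toward emitter).
Rearranging, u = v · (f₂ − f₀)/(f₂ + f₀) = 333 × 9.59/85.99 ≈ 37 m/s.
So the vehicle is moving at 37 m/s toward the emitter.

37 m/s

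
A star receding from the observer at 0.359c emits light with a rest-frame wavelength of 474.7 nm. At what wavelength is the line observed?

691.2 nm

Relativistic Doppler for wavelength: λ' = λ₀ · √((1 + β)/(1 − β)).
λ' = 474.7 × √(1.3590/0.6410) = 474.7 × 1.45606 ≈ 691.2 nm.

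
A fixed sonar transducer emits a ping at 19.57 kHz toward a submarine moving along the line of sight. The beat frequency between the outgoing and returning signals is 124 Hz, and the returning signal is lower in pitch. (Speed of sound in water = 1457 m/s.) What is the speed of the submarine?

Double Doppler shift off a moving reflector: f₂ = f₀ · (v + u)/(v − u) (u > 0 toward emitter).
Returning signal is lower, so f₂ = f₀ − Δf = 19570 − 124 = 19446 Hz.
Rearranging, u = v · (f₂ − f₀)/(f₂ + f₀) = 1457 × -124/39016 ≈ -4.6 m/s.
So the submarine is moving at 4.6 m/s away from the emitter.

4.6 m/s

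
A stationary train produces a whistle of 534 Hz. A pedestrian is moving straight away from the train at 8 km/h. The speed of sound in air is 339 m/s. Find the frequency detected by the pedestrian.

530 Hz

8 km/h = 2.222 m/s.
Moving observer, stationary source: f' = f · (v − v_o)/v.
f' = 534 × (339 − 2.222)/339 = 534 × 336.78/339 ≈ 530 Hz.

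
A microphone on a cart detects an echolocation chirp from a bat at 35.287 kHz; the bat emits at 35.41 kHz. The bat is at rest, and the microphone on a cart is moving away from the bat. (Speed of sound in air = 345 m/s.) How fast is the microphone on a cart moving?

1.20 m/s

f' = f · (v − v_o)/v ⇒ v_o = v · |f'/f − 1|.
v_o = 345 × |35.287/35.41 − 1| = 345 × 0.003474 ≈ 1.20 m/s.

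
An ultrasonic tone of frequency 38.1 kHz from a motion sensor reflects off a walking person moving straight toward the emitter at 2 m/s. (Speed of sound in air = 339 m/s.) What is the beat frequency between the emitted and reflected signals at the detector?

452 Hz

The walking person first receives the wave as a moving observer: f₁ = f₀ · (v + u)/v = 38.1 × (339 + 2)/339 ≈ 38.325 kHz.
On reflection it acts as a source moving toward the stationary detector: f₂ = f₁ · v/(v − u) = 38.325 × 339/337 ≈ 38.552 kHz.
Equivalently f₂ = f₀ · (v + u)/(v − u).
Beat frequency (with f₀ = 38100 Hz): |f₂ − f₀| = 2u·f₀/(v − u) = 2 × 2 × 38100/337 ≈ 452 Hz.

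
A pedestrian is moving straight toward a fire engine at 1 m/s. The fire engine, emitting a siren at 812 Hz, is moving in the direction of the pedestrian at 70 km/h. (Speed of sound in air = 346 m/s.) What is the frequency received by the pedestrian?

70 km/h = 19.44 m/s.
General Doppler shift: f' = f · (v + v_o)/(v − v_s).
f' = 812 × (346 + 1)/(346 − 19.44) = 812 × 347/326.56 ≈ 863 Hz.

863 Hz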